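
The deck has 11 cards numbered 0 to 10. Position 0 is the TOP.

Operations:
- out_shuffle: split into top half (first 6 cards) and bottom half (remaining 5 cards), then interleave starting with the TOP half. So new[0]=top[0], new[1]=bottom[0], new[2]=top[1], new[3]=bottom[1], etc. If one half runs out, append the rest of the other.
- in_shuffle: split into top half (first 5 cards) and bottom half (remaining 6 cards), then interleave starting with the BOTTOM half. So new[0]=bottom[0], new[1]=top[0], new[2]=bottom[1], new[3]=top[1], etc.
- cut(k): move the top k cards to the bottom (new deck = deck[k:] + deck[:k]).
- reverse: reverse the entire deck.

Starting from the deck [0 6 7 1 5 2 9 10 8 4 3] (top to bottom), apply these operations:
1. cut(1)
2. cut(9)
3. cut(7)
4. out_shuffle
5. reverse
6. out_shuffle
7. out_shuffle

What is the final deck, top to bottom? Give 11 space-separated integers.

Answer: 0 5 8 6 2 4 7 9 3 1 10

Derivation:
After op 1 (cut(1)): [6 7 1 5 2 9 10 8 4 3 0]
After op 2 (cut(9)): [3 0 6 7 1 5 2 9 10 8 4]
After op 3 (cut(7)): [9 10 8 4 3 0 6 7 1 5 2]
After op 4 (out_shuffle): [9 6 10 7 8 1 4 5 3 2 0]
After op 5 (reverse): [0 2 3 5 4 1 8 7 10 6 9]
After op 6 (out_shuffle): [0 8 2 7 3 10 5 6 4 9 1]
After op 7 (out_shuffle): [0 5 8 6 2 4 7 9 3 1 10]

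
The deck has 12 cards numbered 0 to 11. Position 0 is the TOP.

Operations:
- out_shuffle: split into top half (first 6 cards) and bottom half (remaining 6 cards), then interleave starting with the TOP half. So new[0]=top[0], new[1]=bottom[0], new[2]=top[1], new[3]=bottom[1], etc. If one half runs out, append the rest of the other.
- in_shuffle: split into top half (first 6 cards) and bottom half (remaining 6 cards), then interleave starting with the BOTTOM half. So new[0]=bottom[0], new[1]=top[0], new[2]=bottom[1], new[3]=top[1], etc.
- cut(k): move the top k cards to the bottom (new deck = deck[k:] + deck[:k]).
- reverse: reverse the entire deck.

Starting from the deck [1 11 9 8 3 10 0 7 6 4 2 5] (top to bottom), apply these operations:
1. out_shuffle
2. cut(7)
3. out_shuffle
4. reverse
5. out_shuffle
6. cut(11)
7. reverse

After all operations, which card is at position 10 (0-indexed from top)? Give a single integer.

Answer: 8

Derivation:
After op 1 (out_shuffle): [1 0 11 7 9 6 8 4 3 2 10 5]
After op 2 (cut(7)): [4 3 2 10 5 1 0 11 7 9 6 8]
After op 3 (out_shuffle): [4 0 3 11 2 7 10 9 5 6 1 8]
After op 4 (reverse): [8 1 6 5 9 10 7 2 11 3 0 4]
After op 5 (out_shuffle): [8 7 1 2 6 11 5 3 9 0 10 4]
After op 6 (cut(11)): [4 8 7 1 2 6 11 5 3 9 0 10]
After op 7 (reverse): [10 0 9 3 5 11 6 2 1 7 8 4]
Position 10: card 8.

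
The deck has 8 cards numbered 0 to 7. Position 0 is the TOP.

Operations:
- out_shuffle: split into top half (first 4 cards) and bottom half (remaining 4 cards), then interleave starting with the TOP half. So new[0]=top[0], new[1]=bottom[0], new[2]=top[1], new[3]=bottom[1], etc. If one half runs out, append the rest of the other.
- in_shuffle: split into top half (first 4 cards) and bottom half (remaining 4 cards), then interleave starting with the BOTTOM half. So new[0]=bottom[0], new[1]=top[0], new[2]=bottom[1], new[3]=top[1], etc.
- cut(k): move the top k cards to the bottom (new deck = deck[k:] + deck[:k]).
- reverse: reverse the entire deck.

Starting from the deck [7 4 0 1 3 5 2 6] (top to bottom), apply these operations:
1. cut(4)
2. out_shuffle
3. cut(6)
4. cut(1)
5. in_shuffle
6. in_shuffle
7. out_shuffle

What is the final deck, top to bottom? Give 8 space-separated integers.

After op 1 (cut(4)): [3 5 2 6 7 4 0 1]
After op 2 (out_shuffle): [3 7 5 4 2 0 6 1]
After op 3 (cut(6)): [6 1 3 7 5 4 2 0]
After op 4 (cut(1)): [1 3 7 5 4 2 0 6]
After op 5 (in_shuffle): [4 1 2 3 0 7 6 5]
After op 6 (in_shuffle): [0 4 7 1 6 2 5 3]
After op 7 (out_shuffle): [0 6 4 2 7 5 1 3]

Answer: 0 6 4 2 7 5 1 3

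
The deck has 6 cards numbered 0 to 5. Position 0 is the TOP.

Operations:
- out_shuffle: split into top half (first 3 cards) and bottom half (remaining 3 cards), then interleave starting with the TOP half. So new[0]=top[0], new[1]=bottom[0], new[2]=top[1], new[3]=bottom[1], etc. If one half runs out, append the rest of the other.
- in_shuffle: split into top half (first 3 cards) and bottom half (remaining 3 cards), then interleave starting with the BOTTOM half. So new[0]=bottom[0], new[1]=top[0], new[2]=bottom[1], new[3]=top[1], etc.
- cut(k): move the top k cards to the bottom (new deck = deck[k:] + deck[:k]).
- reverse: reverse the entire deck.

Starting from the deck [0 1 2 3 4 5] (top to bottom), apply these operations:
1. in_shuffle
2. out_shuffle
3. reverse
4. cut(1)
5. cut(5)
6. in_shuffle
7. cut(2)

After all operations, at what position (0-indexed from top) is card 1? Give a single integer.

After op 1 (in_shuffle): [3 0 4 1 5 2]
After op 2 (out_shuffle): [3 1 0 5 4 2]
After op 3 (reverse): [2 4 5 0 1 3]
After op 4 (cut(1)): [4 5 0 1 3 2]
After op 5 (cut(5)): [2 4 5 0 1 3]
After op 6 (in_shuffle): [0 2 1 4 3 5]
After op 7 (cut(2)): [1 4 3 5 0 2]
Card 1 is at position 0.

Answer: 0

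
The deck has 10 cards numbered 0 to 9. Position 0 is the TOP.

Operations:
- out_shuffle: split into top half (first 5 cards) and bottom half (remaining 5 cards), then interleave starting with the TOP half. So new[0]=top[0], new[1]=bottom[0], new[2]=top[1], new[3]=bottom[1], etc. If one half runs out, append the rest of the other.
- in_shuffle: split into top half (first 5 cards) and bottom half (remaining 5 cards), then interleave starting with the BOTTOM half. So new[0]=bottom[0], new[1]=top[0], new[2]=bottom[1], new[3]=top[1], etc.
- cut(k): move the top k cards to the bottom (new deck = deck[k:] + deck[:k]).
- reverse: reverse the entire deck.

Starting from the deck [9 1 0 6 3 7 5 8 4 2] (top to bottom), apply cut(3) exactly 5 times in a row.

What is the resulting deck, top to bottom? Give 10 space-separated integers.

Answer: 7 5 8 4 2 9 1 0 6 3

Derivation:
After op 1 (cut(3)): [6 3 7 5 8 4 2 9 1 0]
After op 2 (cut(3)): [5 8 4 2 9 1 0 6 3 7]
After op 3 (cut(3)): [2 9 1 0 6 3 7 5 8 4]
After op 4 (cut(3)): [0 6 3 7 5 8 4 2 9 1]
After op 5 (cut(3)): [7 5 8 4 2 9 1 0 6 3]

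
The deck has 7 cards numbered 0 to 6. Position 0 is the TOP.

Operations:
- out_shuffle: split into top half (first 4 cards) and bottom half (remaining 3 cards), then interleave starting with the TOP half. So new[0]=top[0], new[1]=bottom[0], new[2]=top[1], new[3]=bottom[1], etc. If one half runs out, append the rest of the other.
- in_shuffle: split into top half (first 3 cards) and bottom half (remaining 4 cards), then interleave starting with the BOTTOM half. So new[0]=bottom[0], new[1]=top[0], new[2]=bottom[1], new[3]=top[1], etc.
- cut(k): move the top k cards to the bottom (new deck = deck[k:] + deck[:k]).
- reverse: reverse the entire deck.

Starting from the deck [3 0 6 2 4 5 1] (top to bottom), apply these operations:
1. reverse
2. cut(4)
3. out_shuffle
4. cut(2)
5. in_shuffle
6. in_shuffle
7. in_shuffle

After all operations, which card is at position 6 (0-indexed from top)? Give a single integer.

After op 1 (reverse): [1 5 4 2 6 0 3]
After op 2 (cut(4)): [6 0 3 1 5 4 2]
After op 3 (out_shuffle): [6 5 0 4 3 2 1]
After op 4 (cut(2)): [0 4 3 2 1 6 5]
After op 5 (in_shuffle): [2 0 1 4 6 3 5]
After op 6 (in_shuffle): [4 2 6 0 3 1 5]
After op 7 (in_shuffle): [0 4 3 2 1 6 5]
Position 6: card 5.

Answer: 5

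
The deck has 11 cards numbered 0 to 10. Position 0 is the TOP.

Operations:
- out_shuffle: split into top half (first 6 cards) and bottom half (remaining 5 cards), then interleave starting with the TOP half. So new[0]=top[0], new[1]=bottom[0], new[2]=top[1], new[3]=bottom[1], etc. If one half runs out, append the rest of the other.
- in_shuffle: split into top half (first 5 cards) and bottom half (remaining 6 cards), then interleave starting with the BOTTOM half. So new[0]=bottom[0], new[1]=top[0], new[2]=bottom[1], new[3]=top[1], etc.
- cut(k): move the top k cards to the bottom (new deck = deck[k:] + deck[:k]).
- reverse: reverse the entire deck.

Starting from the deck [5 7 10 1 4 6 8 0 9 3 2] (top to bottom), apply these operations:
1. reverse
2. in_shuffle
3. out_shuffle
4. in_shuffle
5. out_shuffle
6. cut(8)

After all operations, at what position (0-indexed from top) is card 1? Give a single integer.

Answer: 4

Derivation:
After op 1 (reverse): [2 3 9 0 8 6 4 1 10 7 5]
After op 2 (in_shuffle): [6 2 4 3 1 9 10 0 7 8 5]
After op 3 (out_shuffle): [6 10 2 0 4 7 3 8 1 5 9]
After op 4 (in_shuffle): [7 6 3 10 8 2 1 0 5 4 9]
After op 5 (out_shuffle): [7 1 6 0 3 5 10 4 8 9 2]
After op 6 (cut(8)): [8 9 2 7 1 6 0 3 5 10 4]
Card 1 is at position 4.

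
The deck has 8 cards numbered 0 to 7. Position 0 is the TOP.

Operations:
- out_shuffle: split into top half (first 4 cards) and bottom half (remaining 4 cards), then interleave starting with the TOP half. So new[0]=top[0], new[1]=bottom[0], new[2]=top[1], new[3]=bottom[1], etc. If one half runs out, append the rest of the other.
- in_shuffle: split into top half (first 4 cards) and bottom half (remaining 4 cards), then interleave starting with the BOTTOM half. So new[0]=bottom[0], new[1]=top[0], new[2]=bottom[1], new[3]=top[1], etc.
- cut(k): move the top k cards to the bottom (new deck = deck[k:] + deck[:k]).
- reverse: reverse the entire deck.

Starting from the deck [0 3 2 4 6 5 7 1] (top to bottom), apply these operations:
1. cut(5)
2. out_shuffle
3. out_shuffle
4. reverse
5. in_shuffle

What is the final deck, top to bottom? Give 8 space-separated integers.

Answer: 4 6 3 2 1 0 5 7

Derivation:
After op 1 (cut(5)): [5 7 1 0 3 2 4 6]
After op 2 (out_shuffle): [5 3 7 2 1 4 0 6]
After op 3 (out_shuffle): [5 1 3 4 7 0 2 6]
After op 4 (reverse): [6 2 0 7 4 3 1 5]
After op 5 (in_shuffle): [4 6 3 2 1 0 5 7]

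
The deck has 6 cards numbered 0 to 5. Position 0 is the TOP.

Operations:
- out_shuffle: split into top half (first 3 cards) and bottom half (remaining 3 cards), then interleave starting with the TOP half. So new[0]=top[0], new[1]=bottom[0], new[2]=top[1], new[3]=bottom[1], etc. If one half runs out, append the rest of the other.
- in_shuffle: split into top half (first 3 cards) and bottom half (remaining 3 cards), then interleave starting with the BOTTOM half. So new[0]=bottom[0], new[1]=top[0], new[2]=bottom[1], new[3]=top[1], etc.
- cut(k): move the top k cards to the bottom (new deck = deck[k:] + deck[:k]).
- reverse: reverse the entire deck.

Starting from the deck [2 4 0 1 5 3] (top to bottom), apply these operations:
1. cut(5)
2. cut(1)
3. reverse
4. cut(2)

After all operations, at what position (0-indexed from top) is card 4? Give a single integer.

After op 1 (cut(5)): [3 2 4 0 1 5]
After op 2 (cut(1)): [2 4 0 1 5 3]
After op 3 (reverse): [3 5 1 0 4 2]
After op 4 (cut(2)): [1 0 4 2 3 5]
Card 4 is at position 2.

Answer: 2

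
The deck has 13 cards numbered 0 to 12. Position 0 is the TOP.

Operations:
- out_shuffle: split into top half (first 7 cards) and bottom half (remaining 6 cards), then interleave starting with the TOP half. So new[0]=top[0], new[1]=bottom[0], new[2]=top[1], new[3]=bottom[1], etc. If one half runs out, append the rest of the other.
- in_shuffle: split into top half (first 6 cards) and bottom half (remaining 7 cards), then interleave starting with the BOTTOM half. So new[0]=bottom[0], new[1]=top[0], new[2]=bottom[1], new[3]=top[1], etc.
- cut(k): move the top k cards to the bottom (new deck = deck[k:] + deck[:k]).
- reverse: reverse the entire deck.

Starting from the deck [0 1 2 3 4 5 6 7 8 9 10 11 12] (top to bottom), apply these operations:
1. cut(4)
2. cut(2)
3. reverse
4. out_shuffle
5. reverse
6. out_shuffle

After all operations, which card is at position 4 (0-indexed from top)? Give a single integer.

Answer: 0

Derivation:
After op 1 (cut(4)): [4 5 6 7 8 9 10 11 12 0 1 2 3]
After op 2 (cut(2)): [6 7 8 9 10 11 12 0 1 2 3 4 5]
After op 3 (reverse): [5 4 3 2 1 0 12 11 10 9 8 7 6]
After op 4 (out_shuffle): [5 11 4 10 3 9 2 8 1 7 0 6 12]
After op 5 (reverse): [12 6 0 7 1 8 2 9 3 10 4 11 5]
After op 6 (out_shuffle): [12 9 6 3 0 10 7 4 1 11 8 5 2]
Position 4: card 0.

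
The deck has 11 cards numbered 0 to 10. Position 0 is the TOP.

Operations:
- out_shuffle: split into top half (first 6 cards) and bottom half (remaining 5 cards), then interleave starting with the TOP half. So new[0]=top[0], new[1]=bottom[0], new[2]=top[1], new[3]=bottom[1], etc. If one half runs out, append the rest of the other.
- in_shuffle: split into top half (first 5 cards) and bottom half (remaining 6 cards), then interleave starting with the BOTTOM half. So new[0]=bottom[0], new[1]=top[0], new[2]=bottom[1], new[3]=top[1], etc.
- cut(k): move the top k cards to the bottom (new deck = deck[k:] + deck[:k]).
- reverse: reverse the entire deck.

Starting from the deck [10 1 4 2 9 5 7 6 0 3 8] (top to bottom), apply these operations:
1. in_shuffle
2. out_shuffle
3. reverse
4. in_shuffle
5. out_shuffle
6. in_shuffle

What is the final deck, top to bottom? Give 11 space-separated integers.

After op 1 (in_shuffle): [5 10 7 1 6 4 0 2 3 9 8]
After op 2 (out_shuffle): [5 0 10 2 7 3 1 9 6 8 4]
After op 3 (reverse): [4 8 6 9 1 3 7 2 10 0 5]
After op 4 (in_shuffle): [3 4 7 8 2 6 10 9 0 1 5]
After op 5 (out_shuffle): [3 10 4 9 7 0 8 1 2 5 6]
After op 6 (in_shuffle): [0 3 8 10 1 4 2 9 5 7 6]

Answer: 0 3 8 10 1 4 2 9 5 7 6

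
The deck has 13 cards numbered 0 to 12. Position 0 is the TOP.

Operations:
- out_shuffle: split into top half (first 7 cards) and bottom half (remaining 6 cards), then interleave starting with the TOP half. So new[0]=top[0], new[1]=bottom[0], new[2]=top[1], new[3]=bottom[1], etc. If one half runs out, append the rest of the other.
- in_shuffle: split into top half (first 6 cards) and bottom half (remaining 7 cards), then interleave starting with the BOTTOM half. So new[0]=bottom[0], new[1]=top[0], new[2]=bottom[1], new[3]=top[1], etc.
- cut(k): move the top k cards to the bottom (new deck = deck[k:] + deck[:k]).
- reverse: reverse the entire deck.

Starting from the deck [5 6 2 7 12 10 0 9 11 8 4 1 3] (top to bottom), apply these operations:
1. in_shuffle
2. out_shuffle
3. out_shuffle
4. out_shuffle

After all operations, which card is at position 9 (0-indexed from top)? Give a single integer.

Answer: 8

Derivation:
After op 1 (in_shuffle): [0 5 9 6 11 2 8 7 4 12 1 10 3]
After op 2 (out_shuffle): [0 7 5 4 9 12 6 1 11 10 2 3 8]
After op 3 (out_shuffle): [0 1 7 11 5 10 4 2 9 3 12 8 6]
After op 4 (out_shuffle): [0 2 1 9 7 3 11 12 5 8 10 6 4]
Position 9: card 8.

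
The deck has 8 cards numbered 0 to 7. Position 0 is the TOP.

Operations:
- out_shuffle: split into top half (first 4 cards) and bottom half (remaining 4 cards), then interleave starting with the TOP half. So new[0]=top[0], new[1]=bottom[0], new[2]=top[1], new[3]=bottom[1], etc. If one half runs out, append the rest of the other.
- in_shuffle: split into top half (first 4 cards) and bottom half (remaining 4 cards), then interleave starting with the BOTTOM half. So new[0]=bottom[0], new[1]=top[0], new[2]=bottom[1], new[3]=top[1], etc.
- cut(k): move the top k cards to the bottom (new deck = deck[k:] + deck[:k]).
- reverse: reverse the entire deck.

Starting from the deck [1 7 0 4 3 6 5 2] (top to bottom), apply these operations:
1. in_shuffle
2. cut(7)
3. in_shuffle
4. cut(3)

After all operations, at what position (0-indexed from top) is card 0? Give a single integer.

After op 1 (in_shuffle): [3 1 6 7 5 0 2 4]
After op 2 (cut(7)): [4 3 1 6 7 5 0 2]
After op 3 (in_shuffle): [7 4 5 3 0 1 2 6]
After op 4 (cut(3)): [3 0 1 2 6 7 4 5]
Card 0 is at position 1.

Answer: 1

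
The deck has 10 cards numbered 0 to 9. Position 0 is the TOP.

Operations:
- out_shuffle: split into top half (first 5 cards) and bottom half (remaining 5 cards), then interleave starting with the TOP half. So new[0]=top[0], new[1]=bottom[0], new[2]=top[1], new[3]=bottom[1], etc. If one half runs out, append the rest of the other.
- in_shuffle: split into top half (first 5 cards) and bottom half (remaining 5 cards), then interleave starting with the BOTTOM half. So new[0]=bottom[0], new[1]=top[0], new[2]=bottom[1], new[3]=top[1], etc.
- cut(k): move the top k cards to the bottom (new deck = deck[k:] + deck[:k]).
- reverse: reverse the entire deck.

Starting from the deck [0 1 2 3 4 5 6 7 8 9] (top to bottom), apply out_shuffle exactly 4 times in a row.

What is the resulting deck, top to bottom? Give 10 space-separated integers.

After op 1 (out_shuffle): [0 5 1 6 2 7 3 8 4 9]
After op 2 (out_shuffle): [0 7 5 3 1 8 6 4 2 9]
After op 3 (out_shuffle): [0 8 7 6 5 4 3 2 1 9]
After op 4 (out_shuffle): [0 4 8 3 7 2 6 1 5 9]

Answer: 0 4 8 3 7 2 6 1 5 9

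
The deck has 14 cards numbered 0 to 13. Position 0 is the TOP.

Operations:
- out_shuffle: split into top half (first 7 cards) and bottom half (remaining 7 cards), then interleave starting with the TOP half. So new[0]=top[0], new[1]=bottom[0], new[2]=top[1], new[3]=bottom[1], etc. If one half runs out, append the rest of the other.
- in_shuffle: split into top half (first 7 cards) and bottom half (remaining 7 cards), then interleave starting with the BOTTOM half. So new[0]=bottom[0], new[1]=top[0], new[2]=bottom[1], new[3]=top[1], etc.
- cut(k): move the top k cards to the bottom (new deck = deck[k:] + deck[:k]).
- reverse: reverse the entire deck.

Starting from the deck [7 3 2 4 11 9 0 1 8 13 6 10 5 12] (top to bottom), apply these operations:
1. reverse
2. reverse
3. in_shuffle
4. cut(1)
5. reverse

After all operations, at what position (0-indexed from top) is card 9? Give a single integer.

After op 1 (reverse): [12 5 10 6 13 8 1 0 9 11 4 2 3 7]
After op 2 (reverse): [7 3 2 4 11 9 0 1 8 13 6 10 5 12]
After op 3 (in_shuffle): [1 7 8 3 13 2 6 4 10 11 5 9 12 0]
After op 4 (cut(1)): [7 8 3 13 2 6 4 10 11 5 9 12 0 1]
After op 5 (reverse): [1 0 12 9 5 11 10 4 6 2 13 3 8 7]
Card 9 is at position 3.

Answer: 3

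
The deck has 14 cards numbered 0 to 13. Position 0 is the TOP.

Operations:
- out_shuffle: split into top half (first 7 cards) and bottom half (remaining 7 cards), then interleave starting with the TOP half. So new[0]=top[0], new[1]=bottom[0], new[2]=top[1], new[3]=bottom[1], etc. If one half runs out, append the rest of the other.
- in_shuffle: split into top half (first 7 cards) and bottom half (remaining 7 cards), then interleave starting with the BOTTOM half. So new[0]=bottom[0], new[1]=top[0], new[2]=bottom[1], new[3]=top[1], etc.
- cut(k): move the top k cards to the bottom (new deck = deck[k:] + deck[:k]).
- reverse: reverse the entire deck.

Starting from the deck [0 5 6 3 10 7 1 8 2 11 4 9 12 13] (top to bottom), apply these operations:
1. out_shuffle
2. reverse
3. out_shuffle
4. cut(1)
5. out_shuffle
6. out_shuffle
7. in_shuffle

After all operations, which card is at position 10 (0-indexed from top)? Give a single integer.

After op 1 (out_shuffle): [0 8 5 2 6 11 3 4 10 9 7 12 1 13]
After op 2 (reverse): [13 1 12 7 9 10 4 3 11 6 2 5 8 0]
After op 3 (out_shuffle): [13 3 1 11 12 6 7 2 9 5 10 8 4 0]
After op 4 (cut(1)): [3 1 11 12 6 7 2 9 5 10 8 4 0 13]
After op 5 (out_shuffle): [3 9 1 5 11 10 12 8 6 4 7 0 2 13]
After op 6 (out_shuffle): [3 8 9 6 1 4 5 7 11 0 10 2 12 13]
After op 7 (in_shuffle): [7 3 11 8 0 9 10 6 2 1 12 4 13 5]
Position 10: card 12.

Answer: 12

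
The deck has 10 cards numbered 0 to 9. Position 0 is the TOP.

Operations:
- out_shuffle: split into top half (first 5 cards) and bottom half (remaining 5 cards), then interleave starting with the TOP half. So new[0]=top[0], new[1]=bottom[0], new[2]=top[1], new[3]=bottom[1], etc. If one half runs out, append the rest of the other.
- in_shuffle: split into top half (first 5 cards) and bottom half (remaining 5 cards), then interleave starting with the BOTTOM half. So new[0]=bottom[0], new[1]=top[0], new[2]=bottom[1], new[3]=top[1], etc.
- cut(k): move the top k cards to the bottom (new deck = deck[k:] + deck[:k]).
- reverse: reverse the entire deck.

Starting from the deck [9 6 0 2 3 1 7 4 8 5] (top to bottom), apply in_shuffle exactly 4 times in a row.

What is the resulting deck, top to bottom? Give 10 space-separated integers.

After op 1 (in_shuffle): [1 9 7 6 4 0 8 2 5 3]
After op 2 (in_shuffle): [0 1 8 9 2 7 5 6 3 4]
After op 3 (in_shuffle): [7 0 5 1 6 8 3 9 4 2]
After op 4 (in_shuffle): [8 7 3 0 9 5 4 1 2 6]

Answer: 8 7 3 0 9 5 4 1 2 6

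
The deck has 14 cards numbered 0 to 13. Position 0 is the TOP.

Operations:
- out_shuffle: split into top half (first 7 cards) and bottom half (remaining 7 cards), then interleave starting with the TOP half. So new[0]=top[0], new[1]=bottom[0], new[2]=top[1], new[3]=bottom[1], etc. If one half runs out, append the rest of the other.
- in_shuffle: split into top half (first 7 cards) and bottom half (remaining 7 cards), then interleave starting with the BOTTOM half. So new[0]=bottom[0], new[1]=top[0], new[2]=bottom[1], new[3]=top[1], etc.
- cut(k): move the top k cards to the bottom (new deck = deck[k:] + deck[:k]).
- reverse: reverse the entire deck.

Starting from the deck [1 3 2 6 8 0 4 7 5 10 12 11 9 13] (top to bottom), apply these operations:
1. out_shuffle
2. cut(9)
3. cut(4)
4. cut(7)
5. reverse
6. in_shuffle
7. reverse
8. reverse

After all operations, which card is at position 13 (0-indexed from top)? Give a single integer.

Answer: 13

Derivation:
After op 1 (out_shuffle): [1 7 3 5 2 10 6 12 8 11 0 9 4 13]
After op 2 (cut(9)): [11 0 9 4 13 1 7 3 5 2 10 6 12 8]
After op 3 (cut(4)): [13 1 7 3 5 2 10 6 12 8 11 0 9 4]
After op 4 (cut(7)): [6 12 8 11 0 9 4 13 1 7 3 5 2 10]
After op 5 (reverse): [10 2 5 3 7 1 13 4 9 0 11 8 12 6]
After op 6 (in_shuffle): [4 10 9 2 0 5 11 3 8 7 12 1 6 13]
After op 7 (reverse): [13 6 1 12 7 8 3 11 5 0 2 9 10 4]
After op 8 (reverse): [4 10 9 2 0 5 11 3 8 7 12 1 6 13]
Position 13: card 13.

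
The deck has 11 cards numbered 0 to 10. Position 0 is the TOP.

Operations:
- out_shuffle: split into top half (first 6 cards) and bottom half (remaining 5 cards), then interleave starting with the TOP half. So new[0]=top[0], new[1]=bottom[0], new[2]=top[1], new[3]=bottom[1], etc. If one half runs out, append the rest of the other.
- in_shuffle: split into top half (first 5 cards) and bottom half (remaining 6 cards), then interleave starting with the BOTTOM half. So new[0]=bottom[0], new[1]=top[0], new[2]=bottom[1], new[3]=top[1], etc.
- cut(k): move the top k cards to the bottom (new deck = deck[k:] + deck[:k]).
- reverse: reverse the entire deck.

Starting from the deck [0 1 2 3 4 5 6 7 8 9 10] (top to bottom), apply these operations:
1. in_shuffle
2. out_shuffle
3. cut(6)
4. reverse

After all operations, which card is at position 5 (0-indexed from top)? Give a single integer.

Answer: 5

Derivation:
After op 1 (in_shuffle): [5 0 6 1 7 2 8 3 9 4 10]
After op 2 (out_shuffle): [5 8 0 3 6 9 1 4 7 10 2]
After op 3 (cut(6)): [1 4 7 10 2 5 8 0 3 6 9]
After op 4 (reverse): [9 6 3 0 8 5 2 10 7 4 1]
Position 5: card 5.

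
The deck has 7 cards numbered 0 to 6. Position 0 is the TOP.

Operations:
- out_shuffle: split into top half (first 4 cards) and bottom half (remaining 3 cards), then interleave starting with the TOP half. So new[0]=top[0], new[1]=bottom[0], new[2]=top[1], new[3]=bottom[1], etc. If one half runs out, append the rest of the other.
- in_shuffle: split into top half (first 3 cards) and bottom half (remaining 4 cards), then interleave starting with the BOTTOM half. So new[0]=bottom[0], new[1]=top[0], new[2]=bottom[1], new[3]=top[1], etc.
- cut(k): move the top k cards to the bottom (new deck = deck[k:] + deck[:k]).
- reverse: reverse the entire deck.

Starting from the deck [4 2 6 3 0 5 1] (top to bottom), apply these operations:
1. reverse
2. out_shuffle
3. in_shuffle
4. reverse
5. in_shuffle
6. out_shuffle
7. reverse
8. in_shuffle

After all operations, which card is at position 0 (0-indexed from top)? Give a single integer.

Answer: 4

Derivation:
After op 1 (reverse): [1 5 0 3 6 2 4]
After op 2 (out_shuffle): [1 6 5 2 0 4 3]
After op 3 (in_shuffle): [2 1 0 6 4 5 3]
After op 4 (reverse): [3 5 4 6 0 1 2]
After op 5 (in_shuffle): [6 3 0 5 1 4 2]
After op 6 (out_shuffle): [6 1 3 4 0 2 5]
After op 7 (reverse): [5 2 0 4 3 1 6]
After op 8 (in_shuffle): [4 5 3 2 1 0 6]
Position 0: card 4.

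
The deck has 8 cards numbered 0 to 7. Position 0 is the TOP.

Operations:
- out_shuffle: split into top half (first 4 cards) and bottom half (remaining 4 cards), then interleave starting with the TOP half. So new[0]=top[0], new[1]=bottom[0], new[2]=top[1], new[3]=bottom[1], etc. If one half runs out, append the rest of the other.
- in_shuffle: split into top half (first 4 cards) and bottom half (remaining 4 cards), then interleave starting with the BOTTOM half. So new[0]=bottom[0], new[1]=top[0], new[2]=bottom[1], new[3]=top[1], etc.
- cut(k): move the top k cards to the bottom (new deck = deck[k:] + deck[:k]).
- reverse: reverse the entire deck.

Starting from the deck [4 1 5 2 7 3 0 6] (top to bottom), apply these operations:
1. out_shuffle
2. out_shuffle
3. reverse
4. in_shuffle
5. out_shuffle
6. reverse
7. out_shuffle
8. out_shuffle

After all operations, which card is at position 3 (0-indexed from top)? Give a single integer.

After op 1 (out_shuffle): [4 7 1 3 5 0 2 6]
After op 2 (out_shuffle): [4 5 7 0 1 2 3 6]
After op 3 (reverse): [6 3 2 1 0 7 5 4]
After op 4 (in_shuffle): [0 6 7 3 5 2 4 1]
After op 5 (out_shuffle): [0 5 6 2 7 4 3 1]
After op 6 (reverse): [1 3 4 7 2 6 5 0]
After op 7 (out_shuffle): [1 2 3 6 4 5 7 0]
After op 8 (out_shuffle): [1 4 2 5 3 7 6 0]
Position 3: card 5.

Answer: 5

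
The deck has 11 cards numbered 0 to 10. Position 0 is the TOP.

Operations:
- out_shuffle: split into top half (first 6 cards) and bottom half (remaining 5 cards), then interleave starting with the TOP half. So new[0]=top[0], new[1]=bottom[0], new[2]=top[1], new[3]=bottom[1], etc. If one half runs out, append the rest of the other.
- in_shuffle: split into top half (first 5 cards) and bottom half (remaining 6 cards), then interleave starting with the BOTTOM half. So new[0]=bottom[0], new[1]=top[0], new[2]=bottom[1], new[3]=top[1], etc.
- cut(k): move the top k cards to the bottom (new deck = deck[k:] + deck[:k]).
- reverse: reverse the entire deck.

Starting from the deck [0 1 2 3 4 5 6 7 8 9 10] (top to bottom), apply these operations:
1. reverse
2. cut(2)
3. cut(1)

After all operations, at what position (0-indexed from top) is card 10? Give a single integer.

Answer: 8

Derivation:
After op 1 (reverse): [10 9 8 7 6 5 4 3 2 1 0]
After op 2 (cut(2)): [8 7 6 5 4 3 2 1 0 10 9]
After op 3 (cut(1)): [7 6 5 4 3 2 1 0 10 9 8]
Card 10 is at position 8.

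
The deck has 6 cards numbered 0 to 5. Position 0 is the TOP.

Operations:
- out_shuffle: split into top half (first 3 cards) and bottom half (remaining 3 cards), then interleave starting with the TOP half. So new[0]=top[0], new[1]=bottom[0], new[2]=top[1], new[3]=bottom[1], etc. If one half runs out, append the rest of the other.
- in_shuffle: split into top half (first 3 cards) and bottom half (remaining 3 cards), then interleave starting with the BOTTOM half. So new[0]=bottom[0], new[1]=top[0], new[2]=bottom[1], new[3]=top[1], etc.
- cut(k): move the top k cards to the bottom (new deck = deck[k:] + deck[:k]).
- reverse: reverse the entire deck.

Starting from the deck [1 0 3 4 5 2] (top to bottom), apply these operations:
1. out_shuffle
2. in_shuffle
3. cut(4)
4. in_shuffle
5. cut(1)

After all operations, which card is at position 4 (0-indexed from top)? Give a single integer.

After op 1 (out_shuffle): [1 4 0 5 3 2]
After op 2 (in_shuffle): [5 1 3 4 2 0]
After op 3 (cut(4)): [2 0 5 1 3 4]
After op 4 (in_shuffle): [1 2 3 0 4 5]
After op 5 (cut(1)): [2 3 0 4 5 1]
Position 4: card 5.

Answer: 5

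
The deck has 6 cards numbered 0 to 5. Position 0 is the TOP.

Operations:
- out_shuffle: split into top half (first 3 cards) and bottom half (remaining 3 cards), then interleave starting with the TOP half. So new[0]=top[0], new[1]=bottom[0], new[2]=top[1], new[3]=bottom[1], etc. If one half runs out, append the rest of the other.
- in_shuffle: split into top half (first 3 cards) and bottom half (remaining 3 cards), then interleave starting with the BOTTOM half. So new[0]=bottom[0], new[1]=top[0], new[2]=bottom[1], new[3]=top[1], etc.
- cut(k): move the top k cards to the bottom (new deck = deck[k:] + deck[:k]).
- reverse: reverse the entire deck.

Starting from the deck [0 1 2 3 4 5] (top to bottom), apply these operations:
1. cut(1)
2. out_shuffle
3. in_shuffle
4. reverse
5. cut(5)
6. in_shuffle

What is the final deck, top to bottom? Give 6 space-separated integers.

After op 1 (cut(1)): [1 2 3 4 5 0]
After op 2 (out_shuffle): [1 4 2 5 3 0]
After op 3 (in_shuffle): [5 1 3 4 0 2]
After op 4 (reverse): [2 0 4 3 1 5]
After op 5 (cut(5)): [5 2 0 4 3 1]
After op 6 (in_shuffle): [4 5 3 2 1 0]

Answer: 4 5 3 2 1 0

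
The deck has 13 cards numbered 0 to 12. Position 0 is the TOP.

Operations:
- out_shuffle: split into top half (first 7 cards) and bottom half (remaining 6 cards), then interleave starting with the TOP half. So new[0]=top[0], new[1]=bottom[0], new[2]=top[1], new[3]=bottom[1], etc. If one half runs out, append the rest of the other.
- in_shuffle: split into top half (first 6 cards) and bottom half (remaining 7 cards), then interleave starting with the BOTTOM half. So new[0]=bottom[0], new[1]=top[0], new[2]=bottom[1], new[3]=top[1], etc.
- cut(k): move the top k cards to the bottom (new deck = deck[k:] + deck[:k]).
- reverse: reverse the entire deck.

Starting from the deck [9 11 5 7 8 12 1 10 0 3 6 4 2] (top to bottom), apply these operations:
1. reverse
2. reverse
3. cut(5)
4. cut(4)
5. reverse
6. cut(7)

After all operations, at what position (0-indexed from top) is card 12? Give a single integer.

Answer: 9

Derivation:
After op 1 (reverse): [2 4 6 3 0 10 1 12 8 7 5 11 9]
After op 2 (reverse): [9 11 5 7 8 12 1 10 0 3 6 4 2]
After op 3 (cut(5)): [12 1 10 0 3 6 4 2 9 11 5 7 8]
After op 4 (cut(4)): [3 6 4 2 9 11 5 7 8 12 1 10 0]
After op 5 (reverse): [0 10 1 12 8 7 5 11 9 2 4 6 3]
After op 6 (cut(7)): [11 9 2 4 6 3 0 10 1 12 8 7 5]
Card 12 is at position 9.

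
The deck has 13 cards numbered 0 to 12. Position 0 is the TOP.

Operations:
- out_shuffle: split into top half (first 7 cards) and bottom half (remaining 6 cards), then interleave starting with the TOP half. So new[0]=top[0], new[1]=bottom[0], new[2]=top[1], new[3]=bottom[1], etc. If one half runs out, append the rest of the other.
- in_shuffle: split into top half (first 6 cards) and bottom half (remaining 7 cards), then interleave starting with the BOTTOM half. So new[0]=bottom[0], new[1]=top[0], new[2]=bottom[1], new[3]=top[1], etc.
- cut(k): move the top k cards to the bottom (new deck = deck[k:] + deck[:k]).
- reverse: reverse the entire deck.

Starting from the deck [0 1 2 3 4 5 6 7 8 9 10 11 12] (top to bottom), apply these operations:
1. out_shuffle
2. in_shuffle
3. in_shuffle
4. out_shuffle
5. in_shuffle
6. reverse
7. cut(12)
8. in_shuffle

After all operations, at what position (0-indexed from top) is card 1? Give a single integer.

After op 1 (out_shuffle): [0 7 1 8 2 9 3 10 4 11 5 12 6]
After op 2 (in_shuffle): [3 0 10 7 4 1 11 8 5 2 12 9 6]
After op 3 (in_shuffle): [11 3 8 0 5 10 2 7 12 4 9 1 6]
After op 4 (out_shuffle): [11 7 3 12 8 4 0 9 5 1 10 6 2]
After op 5 (in_shuffle): [0 11 9 7 5 3 1 12 10 8 6 4 2]
After op 6 (reverse): [2 4 6 8 10 12 1 3 5 7 9 11 0]
After op 7 (cut(12)): [0 2 4 6 8 10 12 1 3 5 7 9 11]
After op 8 (in_shuffle): [12 0 1 2 3 4 5 6 7 8 9 10 11]
Card 1 is at position 2.

Answer: 2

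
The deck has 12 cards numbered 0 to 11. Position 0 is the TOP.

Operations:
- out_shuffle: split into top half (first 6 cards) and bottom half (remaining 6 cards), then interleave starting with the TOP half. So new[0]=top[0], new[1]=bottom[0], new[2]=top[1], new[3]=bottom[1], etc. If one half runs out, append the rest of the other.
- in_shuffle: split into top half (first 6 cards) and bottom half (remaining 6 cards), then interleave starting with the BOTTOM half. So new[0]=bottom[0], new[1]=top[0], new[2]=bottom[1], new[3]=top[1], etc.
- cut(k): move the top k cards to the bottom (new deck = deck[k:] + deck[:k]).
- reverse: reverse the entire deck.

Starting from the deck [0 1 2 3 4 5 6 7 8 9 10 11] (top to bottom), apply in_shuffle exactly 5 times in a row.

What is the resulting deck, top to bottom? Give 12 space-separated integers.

Answer: 10 8 6 4 2 0 11 9 7 5 3 1

Derivation:
After op 1 (in_shuffle): [6 0 7 1 8 2 9 3 10 4 11 5]
After op 2 (in_shuffle): [9 6 3 0 10 7 4 1 11 8 5 2]
After op 3 (in_shuffle): [4 9 1 6 11 3 8 0 5 10 2 7]
After op 4 (in_shuffle): [8 4 0 9 5 1 10 6 2 11 7 3]
After op 5 (in_shuffle): [10 8 6 4 2 0 11 9 7 5 3 1]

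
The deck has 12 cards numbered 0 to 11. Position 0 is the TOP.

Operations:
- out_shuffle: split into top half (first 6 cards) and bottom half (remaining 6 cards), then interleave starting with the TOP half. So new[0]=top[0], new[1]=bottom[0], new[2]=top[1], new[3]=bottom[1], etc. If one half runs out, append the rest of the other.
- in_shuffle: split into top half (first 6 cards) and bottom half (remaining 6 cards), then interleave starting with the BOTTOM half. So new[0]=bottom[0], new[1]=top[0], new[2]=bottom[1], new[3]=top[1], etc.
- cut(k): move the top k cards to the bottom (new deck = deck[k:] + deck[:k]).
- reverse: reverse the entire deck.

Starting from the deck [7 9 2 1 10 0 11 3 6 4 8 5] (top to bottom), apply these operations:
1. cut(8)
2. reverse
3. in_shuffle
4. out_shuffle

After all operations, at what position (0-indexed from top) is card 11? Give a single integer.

After op 1 (cut(8)): [6 4 8 5 7 9 2 1 10 0 11 3]
After op 2 (reverse): [3 11 0 10 1 2 9 7 5 8 4 6]
After op 3 (in_shuffle): [9 3 7 11 5 0 8 10 4 1 6 2]
After op 4 (out_shuffle): [9 8 3 10 7 4 11 1 5 6 0 2]
Card 11 is at position 6.

Answer: 6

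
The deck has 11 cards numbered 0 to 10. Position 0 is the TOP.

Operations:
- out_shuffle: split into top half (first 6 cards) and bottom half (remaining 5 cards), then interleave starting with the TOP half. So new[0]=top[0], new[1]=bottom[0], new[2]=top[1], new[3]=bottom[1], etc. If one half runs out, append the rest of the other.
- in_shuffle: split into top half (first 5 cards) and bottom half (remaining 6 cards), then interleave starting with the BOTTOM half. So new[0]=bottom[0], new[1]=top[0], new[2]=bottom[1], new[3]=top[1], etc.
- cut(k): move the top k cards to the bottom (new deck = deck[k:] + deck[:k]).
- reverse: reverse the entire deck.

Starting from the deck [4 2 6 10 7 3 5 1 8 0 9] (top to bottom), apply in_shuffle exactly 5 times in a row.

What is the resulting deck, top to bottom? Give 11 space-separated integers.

After op 1 (in_shuffle): [3 4 5 2 1 6 8 10 0 7 9]
After op 2 (in_shuffle): [6 3 8 4 10 5 0 2 7 1 9]
After op 3 (in_shuffle): [5 6 0 3 2 8 7 4 1 10 9]
After op 4 (in_shuffle): [8 5 7 6 4 0 1 3 10 2 9]
After op 5 (in_shuffle): [0 8 1 5 3 7 10 6 2 4 9]

Answer: 0 8 1 5 3 7 10 6 2 4 9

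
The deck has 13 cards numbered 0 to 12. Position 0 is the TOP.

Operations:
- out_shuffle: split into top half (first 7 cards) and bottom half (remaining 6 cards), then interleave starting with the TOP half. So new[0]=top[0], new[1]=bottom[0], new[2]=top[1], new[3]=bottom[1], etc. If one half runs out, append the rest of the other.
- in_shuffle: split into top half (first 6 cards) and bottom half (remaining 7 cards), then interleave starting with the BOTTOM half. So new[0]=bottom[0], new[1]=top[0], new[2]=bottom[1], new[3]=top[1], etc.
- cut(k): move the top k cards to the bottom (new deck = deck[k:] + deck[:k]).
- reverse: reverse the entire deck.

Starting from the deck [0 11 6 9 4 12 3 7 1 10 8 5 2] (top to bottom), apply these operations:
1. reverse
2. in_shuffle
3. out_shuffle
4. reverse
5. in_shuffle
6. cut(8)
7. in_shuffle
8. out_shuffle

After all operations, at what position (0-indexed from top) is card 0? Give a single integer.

After op 1 (reverse): [2 5 8 10 1 7 3 12 4 9 6 11 0]
After op 2 (in_shuffle): [3 2 12 5 4 8 9 10 6 1 11 7 0]
After op 3 (out_shuffle): [3 10 2 6 12 1 5 11 4 7 8 0 9]
After op 4 (reverse): [9 0 8 7 4 11 5 1 12 6 2 10 3]
After op 5 (in_shuffle): [5 9 1 0 12 8 6 7 2 4 10 11 3]
After op 6 (cut(8)): [2 4 10 11 3 5 9 1 0 12 8 6 7]
After op 7 (in_shuffle): [9 2 1 4 0 10 12 11 8 3 6 5 7]
After op 8 (out_shuffle): [9 11 2 8 1 3 4 6 0 5 10 7 12]
Card 0 is at position 8.

Answer: 8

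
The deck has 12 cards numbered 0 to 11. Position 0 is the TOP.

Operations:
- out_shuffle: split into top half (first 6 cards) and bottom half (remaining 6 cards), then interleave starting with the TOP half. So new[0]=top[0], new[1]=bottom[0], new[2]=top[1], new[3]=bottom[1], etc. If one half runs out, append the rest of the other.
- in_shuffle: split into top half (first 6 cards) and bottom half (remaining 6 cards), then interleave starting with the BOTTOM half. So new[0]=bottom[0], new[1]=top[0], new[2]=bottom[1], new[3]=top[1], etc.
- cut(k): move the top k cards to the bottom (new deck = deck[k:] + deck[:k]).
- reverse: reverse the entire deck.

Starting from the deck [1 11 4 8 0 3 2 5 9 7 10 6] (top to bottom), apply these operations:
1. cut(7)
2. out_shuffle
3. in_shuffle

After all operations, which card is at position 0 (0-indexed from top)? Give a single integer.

After op 1 (cut(7)): [5 9 7 10 6 1 11 4 8 0 3 2]
After op 2 (out_shuffle): [5 11 9 4 7 8 10 0 6 3 1 2]
After op 3 (in_shuffle): [10 5 0 11 6 9 3 4 1 7 2 8]
Position 0: card 10.

Answer: 10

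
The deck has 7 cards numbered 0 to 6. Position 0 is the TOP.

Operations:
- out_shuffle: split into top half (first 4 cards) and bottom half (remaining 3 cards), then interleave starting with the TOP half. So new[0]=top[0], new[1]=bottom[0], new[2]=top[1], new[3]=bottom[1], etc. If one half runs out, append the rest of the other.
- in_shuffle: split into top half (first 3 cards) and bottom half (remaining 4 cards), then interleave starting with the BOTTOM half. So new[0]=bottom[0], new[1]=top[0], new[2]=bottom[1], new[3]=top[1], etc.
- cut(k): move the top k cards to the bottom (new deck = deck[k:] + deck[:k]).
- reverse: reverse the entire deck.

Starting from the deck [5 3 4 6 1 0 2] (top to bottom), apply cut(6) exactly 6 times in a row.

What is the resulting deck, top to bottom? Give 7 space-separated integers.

Answer: 3 4 6 1 0 2 5

Derivation:
After op 1 (cut(6)): [2 5 3 4 6 1 0]
After op 2 (cut(6)): [0 2 5 3 4 6 1]
After op 3 (cut(6)): [1 0 2 5 3 4 6]
After op 4 (cut(6)): [6 1 0 2 5 3 4]
After op 5 (cut(6)): [4 6 1 0 2 5 3]
After op 6 (cut(6)): [3 4 6 1 0 2 5]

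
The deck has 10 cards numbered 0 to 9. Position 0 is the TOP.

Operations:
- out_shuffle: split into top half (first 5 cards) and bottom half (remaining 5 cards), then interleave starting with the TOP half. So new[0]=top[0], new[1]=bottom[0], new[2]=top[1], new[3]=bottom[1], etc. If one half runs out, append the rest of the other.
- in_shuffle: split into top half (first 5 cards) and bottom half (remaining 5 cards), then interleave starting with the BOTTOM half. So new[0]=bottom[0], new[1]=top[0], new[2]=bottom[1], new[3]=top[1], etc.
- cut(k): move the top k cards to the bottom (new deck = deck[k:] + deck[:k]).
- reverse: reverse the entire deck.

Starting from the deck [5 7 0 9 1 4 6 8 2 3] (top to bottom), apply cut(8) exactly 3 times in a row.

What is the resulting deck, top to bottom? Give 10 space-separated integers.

After op 1 (cut(8)): [2 3 5 7 0 9 1 4 6 8]
After op 2 (cut(8)): [6 8 2 3 5 7 0 9 1 4]
After op 3 (cut(8)): [1 4 6 8 2 3 5 7 0 9]

Answer: 1 4 6 8 2 3 5 7 0 9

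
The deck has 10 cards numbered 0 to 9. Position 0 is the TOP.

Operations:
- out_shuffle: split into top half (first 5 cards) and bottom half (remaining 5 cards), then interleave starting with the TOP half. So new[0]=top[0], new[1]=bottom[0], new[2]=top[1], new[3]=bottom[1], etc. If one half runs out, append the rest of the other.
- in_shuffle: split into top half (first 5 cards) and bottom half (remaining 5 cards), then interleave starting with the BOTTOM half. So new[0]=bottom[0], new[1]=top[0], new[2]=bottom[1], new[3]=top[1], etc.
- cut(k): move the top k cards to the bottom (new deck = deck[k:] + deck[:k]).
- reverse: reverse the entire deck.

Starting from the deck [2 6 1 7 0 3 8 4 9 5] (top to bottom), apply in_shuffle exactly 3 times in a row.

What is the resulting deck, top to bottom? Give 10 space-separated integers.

After op 1 (in_shuffle): [3 2 8 6 4 1 9 7 5 0]
After op 2 (in_shuffle): [1 3 9 2 7 8 5 6 0 4]
After op 3 (in_shuffle): [8 1 5 3 6 9 0 2 4 7]

Answer: 8 1 5 3 6 9 0 2 4 7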